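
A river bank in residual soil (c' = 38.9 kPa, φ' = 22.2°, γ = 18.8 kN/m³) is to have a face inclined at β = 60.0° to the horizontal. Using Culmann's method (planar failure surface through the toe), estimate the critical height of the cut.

Culmann's analysis gives the critical failure plane at α_cr = (β + φ')/2 = (60.0 + 22.2)/2 = 41.1°, and the critical height
H_c = (4c'/γ) · sinβ cosφ' / [1 − cos(β − φ')]
    = (4·38.9/18.8) · sin60.0°·cos22.2° / [1 − cos(37.8°)]
    = 8.277 · 0.8660·0.9259 / [1 − 0.7902]
    = 8.277 · 0.8018 / 0.2098
    = 31.63 m

H_c = 31.63 m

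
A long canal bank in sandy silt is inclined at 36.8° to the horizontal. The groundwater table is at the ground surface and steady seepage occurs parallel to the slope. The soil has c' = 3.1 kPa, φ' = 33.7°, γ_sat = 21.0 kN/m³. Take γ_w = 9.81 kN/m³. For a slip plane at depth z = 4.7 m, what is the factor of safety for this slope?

FS = 0.54

With seepage parallel to the slope and the water table at the surface, the effective normal stress on the slip plane uses the buoyant unit weight γ' = γ_sat − γ_w while the driving shear stress uses γ_sat:
FS = [c' + γ' z cos²β tanφ'] / [γ_sat z sinβ cosβ]
γ' = 21.0 − 9.81 = 11.19 kN/m³
Numerator = 3.1 + 11.19·4.7·cos²36.8°·tan33.7° = 3.1 + 11.19·4.7·0.6412·0.6669 = 25.589 kPa
Denominator = 21.0·4.7·sin36.8°·cos36.8° = 21.0·4.7·0.5990·0.8007 = 47.342 kPa
FS = 25.589 / 47.342 = 0.541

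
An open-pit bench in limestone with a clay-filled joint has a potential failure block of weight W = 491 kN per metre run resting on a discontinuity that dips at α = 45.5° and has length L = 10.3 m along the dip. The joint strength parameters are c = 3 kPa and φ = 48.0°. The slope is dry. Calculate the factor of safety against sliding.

FS = 1.18

Resolving the block weight along and normal to the plane and applying the Mohr–Coulomb strength on the joint:
N' = W cosα = 491·cos45.5° = 344.1 kN/m
Driving force T = W sinα = 491·sin45.5° = 350.2 kN/m
Resisting force R = c·L + N'·tanφ = 3·10.3 + 344.1·tan48.0° = 30.9 + 382.2 = 413.1 kN/m
FS = R / T = 413.1 / 350.2 = 1.180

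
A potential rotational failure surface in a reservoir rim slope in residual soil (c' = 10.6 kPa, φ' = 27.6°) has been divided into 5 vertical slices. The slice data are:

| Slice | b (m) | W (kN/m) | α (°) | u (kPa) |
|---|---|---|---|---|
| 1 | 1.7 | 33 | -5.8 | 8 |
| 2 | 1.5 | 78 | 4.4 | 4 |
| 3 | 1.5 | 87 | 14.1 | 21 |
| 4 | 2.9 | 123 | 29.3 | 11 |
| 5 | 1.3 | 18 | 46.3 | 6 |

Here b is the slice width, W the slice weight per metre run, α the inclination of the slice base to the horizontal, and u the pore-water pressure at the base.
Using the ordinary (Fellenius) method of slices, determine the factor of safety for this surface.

FS = 2.24

Ordinary method of slices: FS = Σ[c'·Δl_i + (W_i cosα_i − u_i·Δl_i)·tanφ'] / Σ W_i sinα_i, with Δl_i = b_i / cosα_i.
Slice 1: Δl = 1.7/cos(-5.8°) = 1.709 m; N'_1 = 33·cos(-5.8°) − 8·1.709 = 19.2; c'Δl = 18.11; W sinα = -3.3
Slice 2: Δl = 1.5/cos4.4° = 1.504 m; N'_2 = 78·cos4.4° − 4·1.504 = 71.8; c'Δl = 15.95; W sinα = 6.0
Slice 3: Δl = 1.5/cos14.1° = 1.547 m; N'_3 = 87·cos14.1° − 21·1.547 = 51.9; c'Δl = 16.39; W sinα = 21.2
Slice 4: Δl = 2.9/cos29.3° = 3.325 m; N'_4 = 123·cos29.3° − 11·3.325 = 70.7; c'Δl = 35.25; W sinα = 60.2
Slice 5: Δl = 1.3/cos46.3° = 1.882 m; N'_5 = 18·cos46.3° − 6·1.882 = 1.1; c'Δl = 19.95; W sinα = 13.0
Σc'Δl = 105.6 kN/m; ΣN' = 214.6 kN/m; ΣW sinα = 97.1 kN/m
Resisting = 105.6 + 214.6·tan27.6° = 105.6 + 112.2 = 217.9 kN/m
FS = 217.9 / 97.1 = 2.245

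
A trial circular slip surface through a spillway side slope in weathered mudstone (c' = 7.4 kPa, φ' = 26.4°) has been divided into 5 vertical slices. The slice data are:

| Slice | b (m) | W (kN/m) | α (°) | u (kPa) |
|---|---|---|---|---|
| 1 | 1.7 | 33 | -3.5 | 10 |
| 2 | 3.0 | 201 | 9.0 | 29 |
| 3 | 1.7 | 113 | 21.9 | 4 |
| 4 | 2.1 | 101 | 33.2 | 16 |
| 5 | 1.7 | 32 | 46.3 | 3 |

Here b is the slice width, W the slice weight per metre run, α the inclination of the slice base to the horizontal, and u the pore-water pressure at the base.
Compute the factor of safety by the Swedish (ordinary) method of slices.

Ordinary method of slices: FS = Σ[c'·Δl_i + (W_i cosα_i − u_i·Δl_i)·tanφ'] / Σ W_i sinα_i, with Δl_i = b_i / cosα_i.
Slice 1: Δl = 1.7/cos(-3.5°) = 1.703 m; N'_1 = 33·cos(-3.5°) − 10·1.703 = 15.9; c'Δl = 12.60; W sinα = -2.0
Slice 2: Δl = 3.0/cos9.0° = 3.037 m; N'_2 = 201·cos9.0° − 29·3.037 = 110.4; c'Δl = 22.48; W sinα = 31.4
Slice 3: Δl = 1.7/cos21.9° = 1.832 m; N'_3 = 113·cos21.9° − 4·1.832 = 97.5; c'Δl = 13.56; W sinα = 42.1
Slice 4: Δl = 2.1/cos33.2° = 2.510 m; N'_4 = 101·cos33.2° − 16·2.510 = 44.4; c'Δl = 18.57; W sinα = 55.3
Slice 5: Δl = 1.7/cos46.3° = 2.461 m; N'_5 = 32·cos46.3° − 3·2.461 = 14.7; c'Δl = 18.21; W sinα = 23.1
Σc'Δl = 85.4 kN/m; ΣN' = 282.9 kN/m; ΣW sinα = 150.0 kN/m
Resisting = 85.4 + 282.9·tan26.4° = 85.4 + 140.5 = 225.9 kN/m
FS = 225.9 / 150.0 = 1.506

FS = 1.51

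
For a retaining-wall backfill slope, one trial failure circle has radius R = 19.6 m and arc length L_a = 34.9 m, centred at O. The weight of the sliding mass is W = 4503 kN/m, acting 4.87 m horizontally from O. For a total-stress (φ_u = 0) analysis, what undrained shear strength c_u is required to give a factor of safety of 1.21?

c_u = 38.8 kPa

FS = c_u·L_a·R / (W·d), so c_u = FS·W·d / (L_a·R).
c_u = 1.21·4503·4.87 / (34.90·19.6) = 26534.8 / 684.04 = 38.79 kPa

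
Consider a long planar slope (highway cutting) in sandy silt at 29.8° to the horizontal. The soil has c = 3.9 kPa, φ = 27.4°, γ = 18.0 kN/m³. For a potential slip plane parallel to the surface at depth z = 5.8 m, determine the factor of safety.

For an infinite slope with a slip plane parallel to the surface (no pore pressure): FS = [c + γz cos²β tanφ] / [γz sinβ cosβ].
γz = 18.0·5.8 = 104.40 kN/m²
Numerator = 3.9 + 104.40·cos²29.8°·tan27.4° = 3.9 + 104.40·0.7530·0.5184 = 44.650 kPa
Denominator = 104.40·sin29.8°·cos29.8° = 104.40·0.4970·0.8678 = 45.023 kPa
FS = 44.650 / 45.023 = 0.992

FS = 0.99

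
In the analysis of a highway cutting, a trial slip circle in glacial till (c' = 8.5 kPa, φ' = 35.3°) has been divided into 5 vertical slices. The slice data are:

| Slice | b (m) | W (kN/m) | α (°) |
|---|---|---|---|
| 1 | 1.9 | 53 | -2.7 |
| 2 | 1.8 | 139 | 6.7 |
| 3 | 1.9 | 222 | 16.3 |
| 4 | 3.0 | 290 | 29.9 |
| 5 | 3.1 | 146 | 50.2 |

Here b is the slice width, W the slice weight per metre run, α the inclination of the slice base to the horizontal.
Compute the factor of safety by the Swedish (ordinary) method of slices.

Ordinary method of slices: FS = Σ[c'·Δl_i + (W_i cosα_i)·tanφ'] / Σ W_i sinα_i, with Δl_i = b_i / cosα_i.
Slice 1: Δl = 1.9/cos(-2.7°) = 1.902 m; N'_1 = 53·cos(-2.7°) = 52.9; c'Δl = 16.17; W sinα = -2.5
Slice 2: Δl = 1.8/cos6.7° = 1.812 m; N'_2 = 139·cos6.7° = 138.1; c'Δl = 15.41; W sinα = 16.2
Slice 3: Δl = 1.9/cos16.3° = 1.980 m; N'_3 = 222·cos16.3° = 213.1; c'Δl = 16.83; W sinα = 62.3
Slice 4: Δl = 3.0/cos29.9° = 3.461 m; N'_4 = 290·cos29.9° = 251.4; c'Δl = 29.42; W sinα = 144.6
Slice 5: Δl = 3.1/cos50.2° = 4.843 m; N'_5 = 146·cos50.2° = 93.5; c'Δl = 41.16; W sinα = 112.2
Σc'Δl = 119.0 kN/m; ΣN' = 748.9 kN/m; ΣW sinα = 332.8 kN/m
Resisting = 119.0 + 748.9·tan35.3° = 119.0 + 530.3 = 649.2 kN/m
FS = 649.2 / 332.8 = 1.951

FS = 1.95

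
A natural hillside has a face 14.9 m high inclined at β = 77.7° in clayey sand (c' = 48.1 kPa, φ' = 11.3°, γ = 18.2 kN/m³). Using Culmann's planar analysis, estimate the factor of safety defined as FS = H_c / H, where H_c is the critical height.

FS = 1.13

H_c = (4c'/γ) · sinβ cosφ' / [1 − cos(β − φ')]
    = (4·48.1/18.2) · sin77.7°·cos11.3° / [1 − cos66.4°]
    = 10.571 · 0.9581 / 0.5997 = 16.89 m
FS = H_c / H = 16.89 / 14.9 = 1.134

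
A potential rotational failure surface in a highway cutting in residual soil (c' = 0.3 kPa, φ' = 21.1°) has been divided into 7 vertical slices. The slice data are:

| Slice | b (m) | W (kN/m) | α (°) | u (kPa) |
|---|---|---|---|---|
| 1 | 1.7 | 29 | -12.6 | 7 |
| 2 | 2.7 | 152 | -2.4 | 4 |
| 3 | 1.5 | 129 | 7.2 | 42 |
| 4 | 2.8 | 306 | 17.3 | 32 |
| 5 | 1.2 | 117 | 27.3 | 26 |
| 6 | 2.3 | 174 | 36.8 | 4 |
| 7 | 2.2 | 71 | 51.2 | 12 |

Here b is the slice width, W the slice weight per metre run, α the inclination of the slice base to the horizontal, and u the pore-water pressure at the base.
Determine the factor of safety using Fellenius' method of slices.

Ordinary method of slices: FS = Σ[c'·Δl_i + (W_i cosα_i − u_i·Δl_i)·tanφ'] / Σ W_i sinα_i, with Δl_i = b_i / cosα_i.
Slice 1: Δl = 1.7/cos(-12.6°) = 1.742 m; N'_1 = 29·cos(-12.6°) − 7·1.742 = 16.1; c'Δl = 0.52; W sinα = -6.3
Slice 2: Δl = 2.7/cos(-2.4°) = 2.702 m; N'_2 = 152·cos(-2.4°) − 4·2.702 = 141.1; c'Δl = 0.81; W sinα = -6.4
Slice 3: Δl = 1.5/cos7.2° = 1.512 m; N'_3 = 129·cos7.2° − 42·1.512 = 64.5; c'Δl = 0.45; W sinα = 16.2
Slice 4: Δl = 2.8/cos17.3° = 2.933 m; N'_4 = 306·cos17.3° − 32·2.933 = 198.3; c'Δl = 0.88; W sinα = 91.0
Slice 5: Δl = 1.2/cos27.3° = 1.350 m; N'_5 = 117·cos27.3° − 26·1.350 = 68.9; c'Δl = 0.41; W sinα = 53.7
Slice 6: Δl = 2.3/cos36.8° = 2.872 m; N'_6 = 174·cos36.8° − 4·2.872 = 127.8; c'Δl = 0.86; W sinα = 104.2
Slice 7: Δl = 2.2/cos51.2° = 3.511 m; N'_7 = 71·cos51.2° − 12·3.511 = 2.4; c'Δl = 1.05; W sinα = 55.3
Σc'Δl = 5.0 kN/m; ΣN' = 619.0 kN/m; ΣW sinα = 307.7 kN/m
Resisting = 5.0 + 619.0·tan21.1° = 5.0 + 238.9 = 243.8 kN/m
FS = 243.8 / 307.7 = 0.792

FS = 0.79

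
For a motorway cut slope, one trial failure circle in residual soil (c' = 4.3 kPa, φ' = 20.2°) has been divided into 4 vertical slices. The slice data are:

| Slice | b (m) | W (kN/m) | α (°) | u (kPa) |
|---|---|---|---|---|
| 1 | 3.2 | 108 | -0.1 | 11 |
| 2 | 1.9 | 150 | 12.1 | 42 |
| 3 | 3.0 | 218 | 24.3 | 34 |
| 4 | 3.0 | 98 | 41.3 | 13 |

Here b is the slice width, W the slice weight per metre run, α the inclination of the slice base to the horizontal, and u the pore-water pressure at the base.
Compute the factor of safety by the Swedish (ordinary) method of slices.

FS = 0.78

Ordinary method of slices: FS = Σ[c'·Δl_i + (W_i cosα_i − u_i·Δl_i)·tanφ'] / Σ W_i sinα_i, with Δl_i = b_i / cosα_i.
Slice 1: Δl = 3.2/cos(-0.1°) = 3.200 m; N'_1 = 108·cos(-0.1°) − 11·3.200 = 72.8; c'Δl = 13.76; W sinα = -0.2
Slice 2: Δl = 1.9/cos12.1° = 1.943 m; N'_2 = 150·cos12.1° − 42·1.943 = 65.1; c'Δl = 8.36; W sinα = 31.4
Slice 3: Δl = 3.0/cos24.3° = 3.292 m; N'_3 = 218·cos24.3° − 34·3.292 = 86.8; c'Δl = 14.15; W sinα = 89.7
Slice 4: Δl = 3.0/cos41.3° = 3.993 m; N'_4 = 98·cos41.3° − 13·3.993 = 21.7; c'Δl = 17.17; W sinα = 64.7
Σc'Δl = 53.4 kN/m; ΣN' = 246.3 kN/m; ΣW sinα = 185.6 kN/m
Resisting = 53.4 + 246.3·tan20.2° = 53.4 + 90.6 = 144.1 kN/m
FS = 144.1 / 185.6 = 0.776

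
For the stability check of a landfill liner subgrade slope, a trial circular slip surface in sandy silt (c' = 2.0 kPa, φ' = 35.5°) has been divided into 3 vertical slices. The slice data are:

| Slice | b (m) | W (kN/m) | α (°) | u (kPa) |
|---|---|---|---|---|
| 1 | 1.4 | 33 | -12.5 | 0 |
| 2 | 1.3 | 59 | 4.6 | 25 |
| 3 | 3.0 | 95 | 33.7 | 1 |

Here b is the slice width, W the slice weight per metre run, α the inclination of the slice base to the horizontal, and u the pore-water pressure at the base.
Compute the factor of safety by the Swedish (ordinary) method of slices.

FS = 2.15

Ordinary method of slices: FS = Σ[c'·Δl_i + (W_i cosα_i − u_i·Δl_i)·tanφ'] / Σ W_i sinα_i, with Δl_i = b_i / cosα_i.
Slice 1: Δl = 1.4/cos(-12.5°) = 1.434 m; N'_1 = 33·cos(-12.5°) − 0·1.434 = 32.2; c'Δl = 2.87; W sinα = -7.1
Slice 2: Δl = 1.3/cos4.6° = 1.304 m; N'_2 = 59·cos4.6° − 25·1.304 = 26.2; c'Δl = 2.61; W sinα = 4.7
Slice 3: Δl = 3.0/cos33.7° = 3.606 m; N'_3 = 95·cos33.7° − 1·3.606 = 75.4; c'Δl = 7.21; W sinα = 52.7
Σc'Δl = 12.7 kN/m; ΣN' = 133.9 kN/m; ΣW sinα = 50.3 kN/m
Resisting = 12.7 + 133.9·tan35.5° = 12.7 + 95.5 = 108.2 kN/m
FS = 108.2 / 50.3 = 2.150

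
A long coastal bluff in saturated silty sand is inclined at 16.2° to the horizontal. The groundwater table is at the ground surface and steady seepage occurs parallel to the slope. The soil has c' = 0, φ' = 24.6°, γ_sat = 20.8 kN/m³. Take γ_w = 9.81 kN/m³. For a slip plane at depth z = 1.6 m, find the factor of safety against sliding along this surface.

FS = 0.83

With seepage parallel to the slope and the water table at the surface, the effective normal stress on the slip plane uses the buoyant unit weight γ' = γ_sat − γ_w while the driving shear stress uses γ_sat:
FS = [c' + γ' z cos²β tanφ'] / [γ_sat z sinβ cosβ]
(For c' = 0 this reduces to FS = (γ'/γ_sat)·tanφ'/tanβ.)
γ' = 20.8 − 9.81 = 10.99 kN/m³
Numerator = 0.0 + 10.99·1.6·cos²16.2°·tan24.6° = 0.0 + 10.99·1.6·0.9222·0.4578 = 7.424 kPa
Denominator = 20.8·1.6·sin16.2°·cos16.2° = 20.8·1.6·0.2790·0.9603 = 8.916 kPa
FS = 7.424 / 8.916 = 0.833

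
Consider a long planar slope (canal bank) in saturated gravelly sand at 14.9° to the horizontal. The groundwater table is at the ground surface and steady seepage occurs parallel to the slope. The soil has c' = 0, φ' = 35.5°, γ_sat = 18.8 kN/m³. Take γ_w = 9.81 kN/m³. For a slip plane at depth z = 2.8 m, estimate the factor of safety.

FS = 1.28

With seepage parallel to the slope and the water table at the surface, the effective normal stress on the slip plane uses the buoyant unit weight γ' = γ_sat − γ_w while the driving shear stress uses γ_sat:
FS = [c' + γ' z cos²β tanφ'] / [γ_sat z sinβ cosβ]
(For c' = 0 this reduces to FS = (γ'/γ_sat)·tanφ'/tanβ.)
γ' = 18.8 − 9.81 = 8.99 kN/m³
Numerator = 0.0 + 8.99·2.8·cos²14.9°·tan35.5° = 0.0 + 8.99·2.8·0.9339·0.7133 = 16.768 kPa
Denominator = 18.8·2.8·sin14.9°·cos14.9° = 18.8·2.8·0.2571·0.9664 = 13.080 kPa
FS = 16.768 / 13.080 = 1.282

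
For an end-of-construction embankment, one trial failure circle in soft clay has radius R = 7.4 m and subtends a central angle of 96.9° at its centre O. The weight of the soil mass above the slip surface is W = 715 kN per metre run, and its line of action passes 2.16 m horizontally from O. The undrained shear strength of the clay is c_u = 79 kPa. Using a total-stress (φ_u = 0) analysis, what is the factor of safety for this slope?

FS = 4.74

Taking moments about the centre O, the resisting moment is provided by the undrained shear strength acting along the arc:
Arc length L_a = R·θ = 7.4·(96.9°·π/180) = 7.4·1.6912 = 12.52 m
M_R = c_u·L_a·R = 79·12.52·7.4 = 7316.3 kN·m/m
M_D = W·d = 715·2.16 = 1544.4 kN·m/m
FS = M_R / M_D = 7316.3 / 1544.4 = 4.737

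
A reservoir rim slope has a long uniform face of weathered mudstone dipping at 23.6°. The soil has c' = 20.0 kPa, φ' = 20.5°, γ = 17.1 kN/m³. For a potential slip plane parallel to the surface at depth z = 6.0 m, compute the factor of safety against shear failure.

For an infinite slope with a slip plane parallel to the surface (no pore pressure): FS = [c' + γz cos²β tanφ'] / [γz sinβ cosβ].
γz = 17.1·6.0 = 102.60 kN/m²
Numerator = 20.0 + 102.60·cos²23.6°·tan20.5° = 20.0 + 102.60·0.8397·0.3739 = 52.212 kPa
Denominator = 102.60·sin23.6°·cos23.6° = 102.60·0.4003·0.9164 = 37.640 kPa
FS = 52.212 / 37.640 = 1.387

FS = 1.39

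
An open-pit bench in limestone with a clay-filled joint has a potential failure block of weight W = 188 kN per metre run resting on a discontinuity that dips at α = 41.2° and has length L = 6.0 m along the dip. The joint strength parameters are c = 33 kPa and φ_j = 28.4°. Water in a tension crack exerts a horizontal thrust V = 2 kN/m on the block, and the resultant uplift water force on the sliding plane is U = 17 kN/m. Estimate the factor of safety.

FS = 2.11

Resolving the block weight along and normal to the plane and applying the Mohr–Coulomb strength on the joint:
N' = W cosα − U − V sinα = 188·cos41.2° − 17 − 2·sin41.2° = 123.1 kN/m
Driving force T = W sinα + V cosα = 188·sin41.2° + 2·cos41.2° = 125.3 kN/m
Resisting force R = c·L + N'·tanφ_j = 33·6.0 + 123.1·tan28.4° = 198.0 + 66.6 = 264.6 kN/m
FS = R / T = 264.6 / 125.3 = 2.111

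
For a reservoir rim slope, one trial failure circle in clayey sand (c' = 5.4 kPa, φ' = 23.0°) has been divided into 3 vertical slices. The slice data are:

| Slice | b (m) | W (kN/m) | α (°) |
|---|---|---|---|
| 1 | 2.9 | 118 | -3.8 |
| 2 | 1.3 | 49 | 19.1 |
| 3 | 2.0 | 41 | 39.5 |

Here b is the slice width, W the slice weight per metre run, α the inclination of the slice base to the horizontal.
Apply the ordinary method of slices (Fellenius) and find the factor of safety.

FS = 3.50

Ordinary method of slices: FS = Σ[c'·Δl_i + (W_i cosα_i)·tanφ'] / Σ W_i sinα_i, with Δl_i = b_i / cosα_i.
Slice 1: Δl = 2.9/cos(-3.8°) = 2.906 m; N'_1 = 118·cos(-3.8°) = 117.7; c'Δl = 15.69; W sinα = -7.8
Slice 2: Δl = 1.3/cos19.1° = 1.376 m; N'_2 = 49·cos19.1° = 46.3; c'Δl = 7.43; W sinα = 16.0
Slice 3: Δl = 2.0/cos39.5° = 2.592 m; N'_3 = 41·cos39.5° = 31.6; c'Δl = 14.00; W sinα = 26.1
Σc'Δl = 37.1 kN/m; ΣN' = 195.7 kN/m; ΣW sinα = 34.3 kN/m
Resisting = 37.1 + 195.7·tan23.0° = 37.1 + 83.1 = 120.2 kN/m
FS = 120.2 / 34.3 = 3.505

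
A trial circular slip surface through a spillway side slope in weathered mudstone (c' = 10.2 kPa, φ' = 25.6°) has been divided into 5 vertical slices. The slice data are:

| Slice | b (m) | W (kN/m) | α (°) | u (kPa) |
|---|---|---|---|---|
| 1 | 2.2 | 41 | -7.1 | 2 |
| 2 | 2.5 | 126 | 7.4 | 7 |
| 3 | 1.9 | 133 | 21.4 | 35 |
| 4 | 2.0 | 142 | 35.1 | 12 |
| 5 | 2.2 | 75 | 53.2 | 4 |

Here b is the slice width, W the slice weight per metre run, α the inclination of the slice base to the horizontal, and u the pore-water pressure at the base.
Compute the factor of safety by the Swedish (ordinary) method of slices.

Ordinary method of slices: FS = Σ[c'·Δl_i + (W_i cosα_i − u_i·Δl_i)·tanφ'] / Σ W_i sinα_i, with Δl_i = b_i / cosα_i.
Slice 1: Δl = 2.2/cos(-7.1°) = 2.217 m; N'_1 = 41·cos(-7.1°) − 2·2.217 = 36.3; c'Δl = 22.61; W sinα = -5.1
Slice 2: Δl = 2.5/cos7.4° = 2.521 m; N'_2 = 126·cos7.4° − 7·2.521 = 107.3; c'Δl = 25.71; W sinα = 16.2
Slice 3: Δl = 1.9/cos21.4° = 2.041 m; N'_3 = 133·cos21.4° − 35·2.041 = 52.4; c'Δl = 20.82; W sinα = 48.5
Slice 4: Δl = 2.0/cos35.1° = 2.445 m; N'_4 = 142·cos35.1° − 12·2.445 = 86.8; c'Δl = 24.93; W sinα = 81.7
Slice 5: Δl = 2.2/cos53.2° = 3.673 m; N'_5 = 75·cos53.2° − 4·3.673 = 30.2; c'Δl = 37.46; W sinα = 60.1
Σc'Δl = 131.5 kN/m; ΣN' = 313.0 kN/m; ΣW sinα = 201.4 kN/m
Resisting = 131.5 + 313.0·tan25.6° = 131.5 + 150.0 = 281.5 kN/m
FS = 281.5 / 201.4 = 1.398

FS = 1.40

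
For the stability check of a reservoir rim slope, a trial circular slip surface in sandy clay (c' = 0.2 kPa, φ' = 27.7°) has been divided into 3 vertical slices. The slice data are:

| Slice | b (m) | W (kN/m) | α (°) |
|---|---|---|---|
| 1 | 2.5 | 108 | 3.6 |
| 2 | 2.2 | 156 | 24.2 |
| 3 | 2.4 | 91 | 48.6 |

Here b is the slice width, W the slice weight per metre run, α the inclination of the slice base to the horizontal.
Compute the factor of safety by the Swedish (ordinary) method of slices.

Ordinary method of slices: FS = Σ[c'·Δl_i + (W_i cosα_i)·tanφ'] / Σ W_i sinα_i, with Δl_i = b_i / cosα_i.
Slice 1: Δl = 2.5/cos3.6° = 2.505 m; N'_1 = 108·cos3.6° = 107.8; c'Δl = 0.50; W sinα = 6.8
Slice 2: Δl = 2.2/cos24.2° = 2.412 m; N'_2 = 156·cos24.2° = 142.3; c'Δl = 0.48; W sinα = 63.9
Slice 3: Δl = 2.4/cos48.6° = 3.629 m; N'_3 = 91·cos48.6° = 60.2; c'Δl = 0.73; W sinα = 68.3
Σc'Δl = 1.7 kN/m; ΣN' = 310.3 kN/m; ΣW sinα = 139.0 kN/m
Resisting = 1.7 + 310.3·tan27.7° = 1.7 + 162.9 = 164.6 kN/m
FS = 164.6 / 139.0 = 1.184

FS = 1.18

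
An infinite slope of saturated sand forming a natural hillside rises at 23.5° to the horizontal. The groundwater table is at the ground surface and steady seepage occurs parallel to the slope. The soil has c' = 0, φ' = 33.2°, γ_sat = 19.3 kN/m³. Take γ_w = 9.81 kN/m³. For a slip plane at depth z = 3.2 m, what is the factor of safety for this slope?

With seepage parallel to the slope and the water table at the surface, the effective normal stress on the slip plane uses the buoyant unit weight γ' = γ_sat − γ_w while the driving shear stress uses γ_sat:
FS = [c' + γ' z cos²β tanφ'] / [γ_sat z sinβ cosβ]
(For c' = 0 this reduces to FS = (γ'/γ_sat)·tanφ'/tanβ.)
γ' = 19.3 − 9.81 = 9.49 kN/m³
Numerator = 0.0 + 9.49·3.2·cos²23.5°·tan33.2° = 0.0 + 9.49·3.2·0.8410·0.6544 = 16.713 kPa
Denominator = 19.3·3.2·sin23.5°·cos23.5° = 19.3·3.2·0.3987·0.9171 = 22.584 kPa
FS = 16.713 / 22.584 = 0.740

FS = 0.74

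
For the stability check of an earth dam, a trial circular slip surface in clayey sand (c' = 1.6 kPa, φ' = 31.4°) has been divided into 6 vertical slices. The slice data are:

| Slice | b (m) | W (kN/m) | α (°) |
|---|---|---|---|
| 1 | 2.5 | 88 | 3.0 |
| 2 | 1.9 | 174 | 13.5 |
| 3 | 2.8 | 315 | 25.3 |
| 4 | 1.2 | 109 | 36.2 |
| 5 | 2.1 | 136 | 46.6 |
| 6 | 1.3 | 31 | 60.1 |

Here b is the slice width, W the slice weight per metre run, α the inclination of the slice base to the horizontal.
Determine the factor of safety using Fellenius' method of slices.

FS = 1.28

Ordinary method of slices: FS = Σ[c'·Δl_i + (W_i cosα_i)·tanφ'] / Σ W_i sinα_i, with Δl_i = b_i / cosα_i.
Slice 1: Δl = 2.5/cos3.0° = 2.503 m; N'_1 = 88·cos3.0° = 87.9; c'Δl = 4.01; W sinα = 4.6
Slice 2: Δl = 1.9/cos13.5° = 1.954 m; N'_2 = 174·cos13.5° = 169.2; c'Δl = 3.13; W sinα = 40.6
Slice 3: Δl = 2.8/cos25.3° = 3.097 m; N'_3 = 315·cos25.3° = 284.8; c'Δl = 4.96; W sinα = 134.6
Slice 4: Δl = 1.2/cos36.2° = 1.487 m; N'_4 = 109·cos36.2° = 88.0; c'Δl = 2.38; W sinα = 64.4
Slice 5: Δl = 2.1/cos46.6° = 3.056 m; N'_5 = 136·cos46.6° = 93.4; c'Δl = 4.89; W sinα = 98.8
Slice 6: Δl = 1.3/cos60.1° = 2.608 m; N'_6 = 31·cos60.1° = 15.5; c'Δl = 4.17; W sinα = 26.9
Σc'Δl = 23.5 kN/m; ΣN' = 738.7 kN/m; ΣW sinα = 369.9 kN/m
Resisting = 23.5 + 738.7·tan31.4° = 23.5 + 450.9 = 474.4 kN/m
FS = 474.4 / 369.9 = 1.283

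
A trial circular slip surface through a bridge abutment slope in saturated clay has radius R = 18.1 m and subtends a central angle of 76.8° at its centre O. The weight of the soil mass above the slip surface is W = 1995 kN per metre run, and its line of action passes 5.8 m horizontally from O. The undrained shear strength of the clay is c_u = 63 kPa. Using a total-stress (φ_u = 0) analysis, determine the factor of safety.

FS = 2.39

Taking moments about the centre O, the resisting moment is provided by the undrained shear strength acting along the arc:
Arc length L_a = R·θ = 18.1·(76.8°·π/180) = 18.1·1.3404 = 24.26 m
M_R = c_u·L_a·R = 63·24.26·18.1 = 27665.4 kN·m/m
M_D = W·d = 1995·5.8 = 11571.0 kN·m/m
FS = M_R / M_D = 27665.4 / 11571.0 = 2.391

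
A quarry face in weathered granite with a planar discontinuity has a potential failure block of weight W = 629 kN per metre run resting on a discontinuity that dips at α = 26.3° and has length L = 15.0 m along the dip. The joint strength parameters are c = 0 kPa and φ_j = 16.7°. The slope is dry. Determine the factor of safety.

Resolving the block weight along and normal to the plane and applying the Mohr–Coulomb strength on the joint:
N' = W cosα = 629·cos26.3° = 563.9 kN/m
Driving force T = W sinα = 629·sin26.3° = 278.7 kN/m
Resisting force R = c·L + N'·tanφ_j = 0·15.0 + 563.9·tan16.7° = 0.0 + 169.2 = 169.2 kN/m
FS = R / T = 169.2 / 278.7 = 0.607

FS = 0.61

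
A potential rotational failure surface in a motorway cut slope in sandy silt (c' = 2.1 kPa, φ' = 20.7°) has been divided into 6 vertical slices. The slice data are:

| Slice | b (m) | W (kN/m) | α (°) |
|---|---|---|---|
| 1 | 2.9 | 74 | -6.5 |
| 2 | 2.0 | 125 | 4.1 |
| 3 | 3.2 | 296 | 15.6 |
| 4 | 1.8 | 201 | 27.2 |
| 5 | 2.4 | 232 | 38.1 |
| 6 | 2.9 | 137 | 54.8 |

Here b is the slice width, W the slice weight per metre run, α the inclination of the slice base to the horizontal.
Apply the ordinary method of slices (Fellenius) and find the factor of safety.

Ordinary method of slices: FS = Σ[c'·Δl_i + (W_i cosα_i)·tanφ'] / Σ W_i sinα_i, with Δl_i = b_i / cosα_i.
Slice 1: Δl = 2.9/cos(-6.5°) = 2.919 m; N'_1 = 74·cos(-6.5°) = 73.5; c'Δl = 6.13; W sinα = -8.4
Slice 2: Δl = 2.0/cos4.1° = 2.005 m; N'_2 = 125·cos4.1° = 124.7; c'Δl = 4.21; W sinα = 8.9
Slice 3: Δl = 3.2/cos15.6° = 3.322 m; N'_3 = 296·cos15.6° = 285.1; c'Δl = 6.98; W sinα = 79.6
Slice 4: Δl = 1.8/cos27.2° = 2.024 m; N'_4 = 201·cos27.2° = 178.8; c'Δl = 4.25; W sinα = 91.9
Slice 5: Δl = 2.4/cos38.1° = 3.050 m; N'_5 = 232·cos38.1° = 182.6; c'Δl = 6.40; W sinα = 143.2
Slice 6: Δl = 2.9/cos54.8° = 5.031 m; N'_6 = 137·cos54.8° = 79.0; c'Δl = 10.56; W sinα = 111.9
Σc'Δl = 38.5 kN/m; ΣN' = 923.6 kN/m; ΣW sinα = 427.1 kN/m
Resisting = 38.5 + 923.6·tan20.7° = 38.5 + 349.0 = 387.5 kN/m
FS = 387.5 / 427.1 = 0.907

FS = 0.91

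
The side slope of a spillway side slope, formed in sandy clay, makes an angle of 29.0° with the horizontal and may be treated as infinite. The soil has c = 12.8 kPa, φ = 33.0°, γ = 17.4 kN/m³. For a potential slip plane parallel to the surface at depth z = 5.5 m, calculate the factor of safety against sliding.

FS = 1.49

For an infinite slope with a slip plane parallel to the surface (no pore pressure): FS = [c + γz cos²β tanφ] / [γz sinβ cosβ].
γz = 17.4·5.5 = 95.70 kN/m²
Numerator = 12.8 + 95.70·cos²29.0°·tan33.0° = 12.8 + 95.70·0.7650·0.6494 = 60.341 kPa
Denominator = 95.70·sin29.0°·cos29.0° = 95.70·0.4848·0.8746 = 40.579 kPa
FS = 60.341 / 40.579 = 1.487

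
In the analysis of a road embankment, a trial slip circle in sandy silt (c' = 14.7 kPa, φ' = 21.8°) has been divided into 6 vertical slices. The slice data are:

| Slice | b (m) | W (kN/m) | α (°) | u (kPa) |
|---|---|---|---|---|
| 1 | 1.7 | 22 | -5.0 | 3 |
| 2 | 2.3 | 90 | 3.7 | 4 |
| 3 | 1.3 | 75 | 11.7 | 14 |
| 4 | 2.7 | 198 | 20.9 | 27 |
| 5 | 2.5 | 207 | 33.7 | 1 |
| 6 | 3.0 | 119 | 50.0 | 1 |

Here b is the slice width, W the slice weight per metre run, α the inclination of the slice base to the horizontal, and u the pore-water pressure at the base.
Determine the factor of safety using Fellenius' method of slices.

Ordinary method of slices: FS = Σ[c'·Δl_i + (W_i cosα_i − u_i·Δl_i)·tanφ'] / Σ W_i sinα_i, with Δl_i = b_i / cosα_i.
Slice 1: Δl = 1.7/cos(-5.0°) = 1.706 m; N'_1 = 22·cos(-5.0°) − 3·1.706 = 16.8; c'Δl = 25.09; W sinα = -1.9
Slice 2: Δl = 2.3/cos3.7° = 2.305 m; N'_2 = 90·cos3.7° − 4·2.305 = 80.6; c'Δl = 33.88; W sinα = 5.8
Slice 3: Δl = 1.3/cos11.7° = 1.328 m; N'_3 = 75·cos11.7° − 14·1.328 = 54.9; c'Δl = 19.52; W sinα = 15.2
Slice 4: Δl = 2.7/cos20.9° = 2.890 m; N'_4 = 198·cos20.9° − 27·2.890 = 106.9; c'Δl = 42.49; W sinα = 70.6
Slice 5: Δl = 2.5/cos33.7° = 3.005 m; N'_5 = 207·cos33.7° − 1·3.005 = 169.2; c'Δl = 44.17; W sinα = 114.9
Slice 6: Δl = 3.0/cos50.0° = 4.667 m; N'_6 = 119·cos50.0° − 1·4.667 = 71.8; c'Δl = 68.61; W sinα = 91.2
Σc'Δl = 233.7 kN/m; ΣN' = 500.2 kN/m; ΣW sinα = 295.7 kN/m
Resisting = 233.7 + 500.2·tan21.8° = 233.7 + 200.1 = 433.8 kN/m
FS = 433.8 / 295.7 = 1.467

FS = 1.47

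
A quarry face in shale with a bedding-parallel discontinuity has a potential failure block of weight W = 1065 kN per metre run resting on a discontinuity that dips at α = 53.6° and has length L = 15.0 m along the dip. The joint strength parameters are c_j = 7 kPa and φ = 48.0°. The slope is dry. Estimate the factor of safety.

FS = 0.94

Resolving the block weight along and normal to the plane and applying the Mohr–Coulomb strength on the joint:
N' = W cosα = 1065·cos53.6° = 632.0 kN/m
Driving force T = W sinα = 1065·sin53.6° = 857.2 kN/m
Resisting force R = c_j·L + N'·tanφ = 7·15.0 + 632.0·tan48.0° = 105.0 + 701.9 = 806.9 kN/m
FS = R / T = 806.9 / 857.2 = 0.941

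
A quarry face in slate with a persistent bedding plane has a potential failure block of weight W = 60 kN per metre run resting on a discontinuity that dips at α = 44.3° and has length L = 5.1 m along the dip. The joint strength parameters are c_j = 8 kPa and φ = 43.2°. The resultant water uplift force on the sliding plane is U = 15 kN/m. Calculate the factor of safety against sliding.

Resolving the block weight along and normal to the plane and applying the Mohr–Coulomb strength on the joint:
N' = W cosα − U = 60·cos44.3° − 15 = 27.9 kN/m
Driving force T = W sinα = 60·sin44.3° = 41.9 kN/m
Resisting force R = c_j·L + N'·tanφ = 8·5.1 + 27.9·tan43.2° = 40.8 + 26.2 = 67.0 kN/m
FS = R / T = 67.0 / 41.9 = 1.600

FS = 1.60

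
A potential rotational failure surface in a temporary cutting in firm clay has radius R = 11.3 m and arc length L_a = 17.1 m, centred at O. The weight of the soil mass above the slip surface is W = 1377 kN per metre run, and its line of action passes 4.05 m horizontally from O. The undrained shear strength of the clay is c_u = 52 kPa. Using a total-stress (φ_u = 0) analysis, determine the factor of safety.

Taking moments about the centre O, the resisting moment is provided by the undrained shear strength acting along the arc:
M_R = c_u·L_a·R = 52·17.10·11.3 = 10048.0 kN·m/m
M_D = W·d = 1377·4.05 = 5576.8 kN·m/m
FS = M_R / M_D = 10048.0 / 5576.8 = 1.802

FS = 1.80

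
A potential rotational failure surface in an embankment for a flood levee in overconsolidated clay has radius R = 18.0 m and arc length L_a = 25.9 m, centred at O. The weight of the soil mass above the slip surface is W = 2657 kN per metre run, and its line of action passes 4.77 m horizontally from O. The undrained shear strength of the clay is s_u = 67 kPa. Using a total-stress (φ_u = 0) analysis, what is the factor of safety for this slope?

Taking moments about the centre O, the resisting moment is provided by the undrained shear strength acting along the arc:
M_R = s_u·L_a·R = 67·25.90·18.0 = 31235.4 kN·m/m
M_D = W·d = 2657·4.77 = 12673.9 kN·m/m
FS = M_R / M_D = 31235.4 / 12673.9 = 2.465

FS = 2.46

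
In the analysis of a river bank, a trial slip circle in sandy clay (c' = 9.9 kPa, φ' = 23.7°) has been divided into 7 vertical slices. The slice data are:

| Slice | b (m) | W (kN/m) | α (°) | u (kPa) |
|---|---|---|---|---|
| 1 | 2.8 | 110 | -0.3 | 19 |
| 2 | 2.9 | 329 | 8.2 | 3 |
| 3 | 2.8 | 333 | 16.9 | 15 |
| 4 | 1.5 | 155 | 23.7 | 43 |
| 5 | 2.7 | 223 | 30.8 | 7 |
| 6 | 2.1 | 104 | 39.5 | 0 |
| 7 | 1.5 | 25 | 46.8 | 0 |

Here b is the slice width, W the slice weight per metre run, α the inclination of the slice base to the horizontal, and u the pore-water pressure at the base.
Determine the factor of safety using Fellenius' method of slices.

FS = 1.52

Ordinary method of slices: FS = Σ[c'·Δl_i + (W_i cosα_i − u_i·Δl_i)·tanφ'] / Σ W_i sinα_i, with Δl_i = b_i / cosα_i.
Slice 1: Δl = 2.8/cos(-0.3°) = 2.800 m; N'_1 = 110·cos(-0.3°) − 19·2.800 = 56.8; c'Δl = 27.72; W sinα = -0.6
Slice 2: Δl = 2.9/cos8.2° = 2.930 m; N'_2 = 329·cos8.2° − 3·2.930 = 316.8; c'Δl = 29.01; W sinα = 46.9
Slice 3: Δl = 2.8/cos16.9° = 2.926 m; N'_3 = 333·cos16.9° − 15·2.926 = 274.7; c'Δl = 28.97; W sinα = 96.8
Slice 4: Δl = 1.5/cos23.7° = 1.638 m; N'_4 = 155·cos23.7° − 43·1.638 = 71.5; c'Δl = 16.22; W sinα = 62.3
Slice 5: Δl = 2.7/cos30.8° = 3.143 m; N'_5 = 223·cos30.8° − 7·3.143 = 169.5; c'Δl = 31.12; W sinα = 114.2
Slice 6: Δl = 2.1/cos39.5° = 2.722 m; N'_6 = 104·cos39.5° − 0·2.722 = 80.2; c'Δl = 26.94; W sinα = 66.2
Slice 7: Δl = 1.5/cos46.8° = 2.191 m; N'_7 = 25·cos46.8° − 0·2.191 = 17.1; c'Δl = 21.69; W sinα = 18.2
Σc'Δl = 181.7 kN/m; ΣN' = 986.8 kN/m; ΣW sinα = 404.0 kN/m
Resisting = 181.7 + 986.8·tan23.7° = 181.7 + 433.2 = 614.8 kN/m
FS = 614.8 / 404.0 = 1.522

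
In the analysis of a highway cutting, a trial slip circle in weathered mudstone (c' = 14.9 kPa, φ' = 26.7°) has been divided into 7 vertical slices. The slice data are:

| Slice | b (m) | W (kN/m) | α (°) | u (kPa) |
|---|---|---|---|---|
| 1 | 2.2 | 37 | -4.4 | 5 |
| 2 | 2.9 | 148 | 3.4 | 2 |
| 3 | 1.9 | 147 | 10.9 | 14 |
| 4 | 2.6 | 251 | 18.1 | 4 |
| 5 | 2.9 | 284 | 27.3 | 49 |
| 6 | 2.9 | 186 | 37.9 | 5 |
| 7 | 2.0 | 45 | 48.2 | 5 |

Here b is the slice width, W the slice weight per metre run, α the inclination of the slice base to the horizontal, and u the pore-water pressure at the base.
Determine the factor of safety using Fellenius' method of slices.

Ordinary method of slices: FS = Σ[c'·Δl_i + (W_i cosα_i − u_i·Δl_i)·tanφ'] / Σ W_i sinα_i, with Δl_i = b_i / cosα_i.
Slice 1: Δl = 2.2/cos(-4.4°) = 2.207 m; N'_1 = 37·cos(-4.4°) − 5·2.207 = 25.9; c'Δl = 32.88; W sinα = -2.8
Slice 2: Δl = 2.9/cos3.4° = 2.905 m; N'_2 = 148·cos3.4° − 2·2.905 = 141.9; c'Δl = 43.29; W sinα = 8.8
Slice 3: Δl = 1.9/cos10.9° = 1.935 m; N'_3 = 147·cos10.9° − 14·1.935 = 117.3; c'Δl = 28.83; W sinα = 27.8
Slice 4: Δl = 2.6/cos18.1° = 2.735 m; N'_4 = 251·cos18.1° − 4·2.735 = 227.6; c'Δl = 40.76; W sinα = 78.0
Slice 5: Δl = 2.9/cos27.3° = 3.263 m; N'_5 = 284·cos27.3° − 49·3.263 = 92.5; c'Δl = 48.63; W sinα = 130.3
Slice 6: Δl = 2.9/cos37.9° = 3.675 m; N'_6 = 186·cos37.9° − 5·3.675 = 128.4; c'Δl = 54.76; W sinα = 114.3
Slice 7: Δl = 2.0/cos48.2° = 3.001 m; N'_7 = 45·cos48.2° − 5·3.001 = 15.0; c'Δl = 44.71; W sinα = 33.5
Σc'Δl = 293.8 kN/m; ΣN' = 748.5 kN/m; ΣW sinα = 389.8 kN/m
Resisting = 293.8 + 748.5·tan26.7° = 293.8 + 376.5 = 670.3 kN/m
FS = 670.3 / 389.8 = 1.720

FS = 1.72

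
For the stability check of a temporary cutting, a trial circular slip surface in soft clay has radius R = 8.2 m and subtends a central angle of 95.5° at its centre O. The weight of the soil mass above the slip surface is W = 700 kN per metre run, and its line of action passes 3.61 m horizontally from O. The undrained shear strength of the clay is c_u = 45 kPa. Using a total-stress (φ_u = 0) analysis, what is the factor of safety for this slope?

FS = 2.00

Taking moments about the centre O, the resisting moment is provided by the undrained shear strength acting along the arc:
Arc length L_a = R·θ = 8.2·(95.5°·π/180) = 8.2·1.6668 = 13.67 m
M_R = c_u·L_a·R = 45·13.67·8.2 = 5043.4 kN·m/m
M_D = W·d = 700·3.61 = 2527.0 kN·m/m
FS = M_R / M_D = 5043.4 / 2527.0 = 1.996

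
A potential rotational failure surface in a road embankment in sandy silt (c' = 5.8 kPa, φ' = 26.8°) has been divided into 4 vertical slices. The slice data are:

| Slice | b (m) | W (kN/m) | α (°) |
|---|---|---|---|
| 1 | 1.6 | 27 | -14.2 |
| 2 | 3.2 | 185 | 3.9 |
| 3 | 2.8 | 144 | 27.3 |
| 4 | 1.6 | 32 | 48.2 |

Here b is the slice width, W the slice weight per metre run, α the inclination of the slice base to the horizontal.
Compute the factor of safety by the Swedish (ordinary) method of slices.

Ordinary method of slices: FS = Σ[c'·Δl_i + (W_i cosα_i)·tanφ'] / Σ W_i sinα_i, with Δl_i = b_i / cosα_i.
Slice 1: Δl = 1.6/cos(-14.2°) = 1.650 m; N'_1 = 27·cos(-14.2°) = 26.2; c'Δl = 9.57; W sinα = -6.6
Slice 2: Δl = 3.2/cos3.9° = 3.207 m; N'_2 = 185·cos3.9° = 184.6; c'Δl = 18.60; W sinα = 12.6
Slice 3: Δl = 2.8/cos27.3° = 3.151 m; N'_3 = 144·cos27.3° = 128.0; c'Δl = 18.28; W sinα = 66.0
Slice 4: Δl = 1.6/cos48.2° = 2.400 m; N'_4 = 32·cos48.2° = 21.3; c'Δl = 13.92; W sinα = 23.9
Σc'Δl = 60.4 kN/m; ΣN' = 360.0 kN/m; ΣW sinα = 95.9 kN/m
Resisting = 60.4 + 360.0·tan26.8° = 60.4 + 181.9 = 242.2 kN/m
FS = 242.2 / 95.9 = 2.527

FS = 2.53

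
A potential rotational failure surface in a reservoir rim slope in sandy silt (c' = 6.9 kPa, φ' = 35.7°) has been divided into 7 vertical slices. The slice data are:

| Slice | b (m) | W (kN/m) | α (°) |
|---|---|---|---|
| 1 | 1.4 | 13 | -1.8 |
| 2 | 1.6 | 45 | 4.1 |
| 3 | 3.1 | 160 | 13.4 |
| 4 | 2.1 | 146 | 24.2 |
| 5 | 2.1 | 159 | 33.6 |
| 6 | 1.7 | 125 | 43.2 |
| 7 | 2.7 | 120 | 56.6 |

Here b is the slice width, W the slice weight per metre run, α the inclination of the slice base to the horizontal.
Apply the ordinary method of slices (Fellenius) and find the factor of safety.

FS = 1.56

Ordinary method of slices: FS = Σ[c'·Δl_i + (W_i cosα_i)·tanφ'] / Σ W_i sinα_i, with Δl_i = b_i / cosα_i.
Slice 1: Δl = 1.4/cos(-1.8°) = 1.401 m; N'_1 = 13·cos(-1.8°) = 13.0; c'Δl = 9.66; W sinα = -0.4
Slice 2: Δl = 1.6/cos4.1° = 1.604 m; N'_2 = 45·cos4.1° = 44.9; c'Δl = 11.07; W sinα = 3.2
Slice 3: Δl = 3.1/cos13.4° = 3.187 m; N'_3 = 160·cos13.4° = 155.6; c'Δl = 21.99; W sinα = 37.1
Slice 4: Δl = 2.1/cos24.2° = 2.302 m; N'_4 = 146·cos24.2° = 133.2; c'Δl = 15.89; W sinα = 59.8
Slice 5: Δl = 2.1/cos33.6° = 2.521 m; N'_5 = 159·cos33.6° = 132.4; c'Δl = 17.40; W sinα = 88.0
Slice 6: Δl = 1.7/cos43.2° = 2.332 m; N'_6 = 125·cos43.2° = 91.1; c'Δl = 16.09; W sinα = 85.6
Slice 7: Δl = 2.7/cos56.6° = 4.905 m; N'_7 = 120·cos56.6° = 66.1; c'Δl = 33.84; W sinα = 100.2
Σc'Δl = 125.9 kN/m; ΣN' = 636.3 kN/m; ΣW sinα = 373.5 kN/m
Resisting = 125.9 + 636.3·tan35.7° = 125.9 + 457.2 = 583.2 kN/m
FS = 583.2 / 373.5 = 1.561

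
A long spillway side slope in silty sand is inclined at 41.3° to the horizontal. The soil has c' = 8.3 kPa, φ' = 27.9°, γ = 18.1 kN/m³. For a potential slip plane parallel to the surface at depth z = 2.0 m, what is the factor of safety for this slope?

FS = 1.07

For an infinite slope with a slip plane parallel to the surface (no pore pressure): FS = [c' + γz cos²β tanφ'] / [γz sinβ cosβ].
γz = 18.1·2.0 = 36.20 kN/m²
Numerator = 8.3 + 36.20·cos²41.3°·tan27.9° = 8.3 + 36.20·0.5644·0.5295 = 19.118 kPa
Denominator = 36.20·sin41.3°·cos41.3° = 36.20·0.6600·0.7513 = 17.949 kPa
FS = 19.118 / 17.949 = 1.065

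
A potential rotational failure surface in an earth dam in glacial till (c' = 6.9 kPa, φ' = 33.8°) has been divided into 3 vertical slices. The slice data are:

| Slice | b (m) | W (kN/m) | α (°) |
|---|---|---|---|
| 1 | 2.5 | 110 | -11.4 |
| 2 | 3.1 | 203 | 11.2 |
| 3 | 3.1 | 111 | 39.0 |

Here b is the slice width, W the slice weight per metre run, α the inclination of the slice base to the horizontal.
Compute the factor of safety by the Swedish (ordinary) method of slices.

Ordinary method of slices: FS = Σ[c'·Δl_i + (W_i cosα_i)·tanφ'] / Σ W_i sinα_i, with Δl_i = b_i / cosα_i.
Slice 1: Δl = 2.5/cos(-11.4°) = 2.550 m; N'_1 = 110·cos(-11.4°) = 107.8; c'Δl = 17.60; W sinα = -21.7
Slice 2: Δl = 3.1/cos11.2° = 3.160 m; N'_2 = 203·cos11.2° = 199.1; c'Δl = 21.81; W sinα = 39.4
Slice 3: Δl = 3.1/cos39.0° = 3.989 m; N'_3 = 111·cos39.0° = 86.3; c'Δl = 27.52; W sinα = 69.9
Σc'Δl = 66.9 kN/m; ΣN' = 393.2 kN/m; ΣW sinα = 87.5 kN/m
Resisting = 66.9 + 393.2·tan33.8° = 66.9 + 263.2 = 330.2 kN/m
FS = 330.2 / 87.5 = 3.772

FS = 3.77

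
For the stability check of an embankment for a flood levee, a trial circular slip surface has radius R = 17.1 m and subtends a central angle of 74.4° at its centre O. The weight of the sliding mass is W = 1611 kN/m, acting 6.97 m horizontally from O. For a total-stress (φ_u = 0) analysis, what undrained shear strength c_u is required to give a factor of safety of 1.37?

c_u = 40.5 kPa

FS = c_u·L_a·R / (W·d), so c_u = FS·W·d / (L_a·R).
Arc length L_a = R·θ = 17.1·(74.4°·π/180) = 17.1·1.2985 = 22.20 m
c_u = 1.37·1611·6.97 / (22.20·17.1) = 15383.3 / 379.70 = 40.51 kPa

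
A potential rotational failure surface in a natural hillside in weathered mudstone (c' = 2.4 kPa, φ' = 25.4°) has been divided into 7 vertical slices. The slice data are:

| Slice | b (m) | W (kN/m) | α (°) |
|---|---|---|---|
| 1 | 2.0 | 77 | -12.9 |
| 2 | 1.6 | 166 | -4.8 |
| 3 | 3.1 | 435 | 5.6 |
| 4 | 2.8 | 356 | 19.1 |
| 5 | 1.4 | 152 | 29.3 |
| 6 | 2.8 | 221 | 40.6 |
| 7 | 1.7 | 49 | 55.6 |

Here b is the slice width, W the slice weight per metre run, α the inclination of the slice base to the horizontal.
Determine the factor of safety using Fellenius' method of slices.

Ordinary method of slices: FS = Σ[c'·Δl_i + (W_i cosα_i)·tanφ'] / Σ W_i sinα_i, with Δl_i = b_i / cosα_i.
Slice 1: Δl = 2.0/cos(-12.9°) = 2.052 m; N'_1 = 77·cos(-12.9°) = 75.1; c'Δl = 4.92; W sinα = -17.2
Slice 2: Δl = 1.6/cos(-4.8°) = 1.606 m; N'_2 = 166·cos(-4.8°) = 165.4; c'Δl = 3.85; W sinα = -13.9
Slice 3: Δl = 3.1/cos5.6° = 3.115 m; N'_3 = 435·cos5.6° = 432.9; c'Δl = 7.48; W sinα = 42.4
Slice 4: Δl = 2.8/cos19.1° = 2.963 m; N'_4 = 356·cos19.1° = 336.4; c'Δl = 7.11; W sinα = 116.5
Slice 5: Δl = 1.4/cos29.3° = 1.605 m; N'_5 = 152·cos29.3° = 132.6; c'Δl = 3.85; W sinα = 74.4
Slice 6: Δl = 2.8/cos40.6° = 3.688 m; N'_6 = 221·cos40.6° = 167.8; c'Δl = 8.85; W sinα = 143.8
Slice 7: Δl = 1.7/cos55.6° = 3.009 m; N'_7 = 49·cos55.6° = 27.7; c'Δl = 7.22; W sinα = 40.4
Σc'Δl = 43.3 kN/m; ΣN' = 1337.8 kN/m; ΣW sinα = 386.5 kN/m
Resisting = 43.3 + 1337.8·tan25.4° = 43.3 + 635.3 = 678.5 kN/m
FS = 678.5 / 386.5 = 1.756

FS = 1.76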